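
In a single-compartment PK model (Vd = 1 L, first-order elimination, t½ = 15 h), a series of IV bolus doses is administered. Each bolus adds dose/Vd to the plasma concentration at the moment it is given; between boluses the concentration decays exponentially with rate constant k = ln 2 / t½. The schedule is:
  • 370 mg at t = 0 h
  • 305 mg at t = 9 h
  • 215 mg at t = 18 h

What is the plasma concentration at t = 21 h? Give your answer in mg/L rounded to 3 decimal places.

502.549 mg/L

k = ln 2 / 15 = 0.04621 per h
Dose 1 (370 mg at t=0 h): 370·exp(−0.04621·21) = 140.204 mg/L
Dose 2 (305 mg at t=9 h): 305·exp(−0.04621·12) = 175.176 mg/L
Dose 3 (215 mg at t=18 h): 215·exp(−0.04621·3) = 187.168 mg/L
C(21) = 140.204 + 175.176 + 187.168 = 502.549 mg/L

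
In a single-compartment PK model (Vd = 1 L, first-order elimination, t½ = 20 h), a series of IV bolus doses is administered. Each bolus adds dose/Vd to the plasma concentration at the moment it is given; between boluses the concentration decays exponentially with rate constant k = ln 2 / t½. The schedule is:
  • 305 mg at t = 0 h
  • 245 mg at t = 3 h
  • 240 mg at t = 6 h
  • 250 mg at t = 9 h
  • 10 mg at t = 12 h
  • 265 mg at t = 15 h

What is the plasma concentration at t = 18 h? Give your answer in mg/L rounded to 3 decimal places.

k = ln 2 / 20 = 0.03466 per h
Dose 1 (305 mg at t=0 h): 305·exp(−0.03466·18) = 163.445 mg/L
Dose 2 (245 mg at t=3 h): 245·exp(−0.03466·15) = 145.678 mg/L
Dose 3 (240 mg at t=6 h): 240·exp(−0.03466·12) = 158.341 mg/L
Dose 4 (250 mg at t=9 h): 250·exp(−0.03466·9) = 183.011 mg/L
Dose 5 (10 mg at t=12 h): 10·exp(−0.03466·6) = 8.123 mg/L
Dose 6 (265 mg at t=15 h): 265·exp(−0.03466·3) = 238.831 mg/L
C(18) = 163.445 + 145.678 + 158.341 + 183.011 + 8.123 + 238.831 = 897.429 mg/L

897.429 mg/L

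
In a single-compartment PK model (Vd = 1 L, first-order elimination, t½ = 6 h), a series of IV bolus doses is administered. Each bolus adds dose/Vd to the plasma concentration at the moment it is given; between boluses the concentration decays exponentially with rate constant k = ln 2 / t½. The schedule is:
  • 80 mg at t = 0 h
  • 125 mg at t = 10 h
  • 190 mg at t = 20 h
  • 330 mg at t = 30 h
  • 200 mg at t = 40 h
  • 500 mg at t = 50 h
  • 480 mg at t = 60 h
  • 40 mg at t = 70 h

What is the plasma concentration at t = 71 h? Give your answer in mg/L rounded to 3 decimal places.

k = ln 2 / 6 = 0.11552 per h
Dose 1 (80 mg at t=0 h): 80·exp(−0.11552·71) = 0.022 mg/L
Dose 2 (125 mg at t=10 h): 125·exp(−0.11552·61) = 0.109 mg/L
Dose 3 (190 mg at t=20 h): 190·exp(−0.11552·51) = 0.525 mg/L
Dose 4 (330 mg at t=30 h): 330·exp(−0.11552·41) = 2.894 mg/L
Dose 5 (200 mg at t=40 h): 200·exp(−0.11552·31) = 5.568 mg/L
Dose 6 (500 mg at t=50 h): 500·exp(−0.11552·21) = 44.194 mg/L
Dose 7 (480 mg at t=60 h): 480·exp(−0.11552·11) = 134.695 mg/L
Dose 8 (40 mg at t=70 h): 40·exp(−0.11552·1) = 35.636 mg/L
C(71) = 0.022 + 0.109 + 0.525 + 2.894 + 5.568 + 44.194 + 134.695 + 35.636 = 223.643 mg/L

223.643 mg/L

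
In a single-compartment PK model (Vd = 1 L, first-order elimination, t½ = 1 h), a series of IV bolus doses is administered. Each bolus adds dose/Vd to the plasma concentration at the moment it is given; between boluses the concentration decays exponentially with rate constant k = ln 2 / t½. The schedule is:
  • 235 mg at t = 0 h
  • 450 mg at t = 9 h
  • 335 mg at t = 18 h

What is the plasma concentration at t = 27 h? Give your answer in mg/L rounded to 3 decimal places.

0.656 mg/L

k = ln 2 / 1 = 0.69315 per h
Dose 1 (235 mg at t=0 h): 235·exp(−0.69315·27) = 0.000 mg/L
Dose 2 (450 mg at t=9 h): 450·exp(−0.69315·18) = 0.002 mg/L
Dose 3 (335 mg at t=18 h): 335·exp(−0.69315·9) = 0.654 mg/L
C(27) = 0.000 + 0.002 + 0.654 = 0.656 mg/L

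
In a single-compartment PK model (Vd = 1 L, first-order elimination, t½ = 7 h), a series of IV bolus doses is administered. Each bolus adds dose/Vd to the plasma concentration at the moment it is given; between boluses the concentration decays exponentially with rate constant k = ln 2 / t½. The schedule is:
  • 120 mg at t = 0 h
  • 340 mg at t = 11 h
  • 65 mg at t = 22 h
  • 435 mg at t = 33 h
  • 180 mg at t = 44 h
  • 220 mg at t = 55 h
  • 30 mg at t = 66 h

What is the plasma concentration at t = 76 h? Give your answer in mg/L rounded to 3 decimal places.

k = ln 2 / 7 = 0.09902 per h
Dose 1 (120 mg at t=0 h): 120·exp(−0.09902·76) = 0.065 mg/L
Dose 2 (340 mg at t=11 h): 340·exp(−0.09902·65) = 0.545 mg/L
Dose 3 (65 mg at t=22 h): 65·exp(−0.09902·54) = 0.310 mg/L
Dose 4 (435 mg at t=33 h): 435·exp(−0.09902·43) = 6.156 mg/L
Dose 5 (180 mg at t=44 h): 180·exp(−0.09902·32) = 7.571 mg/L
Dose 6 (220 mg at t=55 h): 220·exp(−0.09902·21) = 27.500 mg/L
Dose 7 (30 mg at t=66 h): 30·exp(−0.09902·10) = 11.145 mg/L
C(76) = 0.065 + 0.545 + 0.310 + 6.156 + 7.571 + 27.500 + 11.145 = 53.291 mg/L

53.291 mg/L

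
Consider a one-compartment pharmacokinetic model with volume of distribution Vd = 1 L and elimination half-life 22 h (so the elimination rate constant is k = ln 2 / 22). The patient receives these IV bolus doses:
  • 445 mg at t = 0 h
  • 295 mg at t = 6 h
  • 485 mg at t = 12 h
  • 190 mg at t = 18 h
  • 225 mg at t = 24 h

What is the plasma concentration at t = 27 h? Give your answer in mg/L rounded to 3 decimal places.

k = ln 2 / 22 = 0.03151 per h
Dose 1 (445 mg at t=0 h): 445·exp(−0.03151·27) = 190.070 mg/L
Dose 2 (295 mg at t=6 h): 295·exp(−0.03151·21) = 152.221 mg/L
Dose 3 (485 mg at t=12 h): 485·exp(−0.03151·15) = 302.339 mg/L
Dose 4 (190 mg at t=18 h): 190·exp(−0.03151·9) = 143.089 mg/L
Dose 5 (225 mg at t=24 h): 225·exp(−0.03151·3) = 204.707 mg/L
C(27) = 190.070 + 152.221 + 302.339 + 143.089 + 204.707 = 992.426 mg/L

992.426 mg/L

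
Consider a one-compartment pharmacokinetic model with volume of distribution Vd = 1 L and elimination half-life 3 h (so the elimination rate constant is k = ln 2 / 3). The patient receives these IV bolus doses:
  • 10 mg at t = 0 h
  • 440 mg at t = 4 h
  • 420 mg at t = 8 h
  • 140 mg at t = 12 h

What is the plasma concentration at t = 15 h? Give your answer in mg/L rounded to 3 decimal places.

188.299 mg/L

k = ln 2 / 3 = 0.23105 per h
Dose 1 (10 mg at t=0 h): 10·exp(−0.23105·15) = 0.313 mg/L
Dose 2 (440 mg at t=4 h): 440·exp(−0.23105·11) = 34.648 mg/L
Dose 3 (420 mg at t=8 h): 420·exp(−0.23105·7) = 83.339 mg/L
Dose 4 (140 mg at t=12 h): 140·exp(−0.23105·3) = 70.000 mg/L
C(15) = 0.313 + 34.648 + 83.339 + 70.000 = 188.299 mg/L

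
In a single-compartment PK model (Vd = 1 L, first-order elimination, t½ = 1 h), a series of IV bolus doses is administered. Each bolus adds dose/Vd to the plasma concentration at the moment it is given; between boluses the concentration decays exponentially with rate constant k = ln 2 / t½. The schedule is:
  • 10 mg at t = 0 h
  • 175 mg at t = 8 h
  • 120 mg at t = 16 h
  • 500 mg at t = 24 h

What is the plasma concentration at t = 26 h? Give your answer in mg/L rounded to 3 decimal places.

125.118 mg/L

k = ln 2 / 1 = 0.69315 per h
Dose 1 (10 mg at t=0 h): 10·exp(−0.69315·26) = 0.000 mg/L
Dose 2 (175 mg at t=8 h): 175·exp(−0.69315·18) = 0.001 mg/L
Dose 3 (120 mg at t=16 h): 120·exp(−0.69315·10) = 0.117 mg/L
Dose 4 (500 mg at t=24 h): 500·exp(−0.69315·2) = 125.000 mg/L
C(26) = 0.000 + 0.001 + 0.117 + 125.000 = 125.118 mg/L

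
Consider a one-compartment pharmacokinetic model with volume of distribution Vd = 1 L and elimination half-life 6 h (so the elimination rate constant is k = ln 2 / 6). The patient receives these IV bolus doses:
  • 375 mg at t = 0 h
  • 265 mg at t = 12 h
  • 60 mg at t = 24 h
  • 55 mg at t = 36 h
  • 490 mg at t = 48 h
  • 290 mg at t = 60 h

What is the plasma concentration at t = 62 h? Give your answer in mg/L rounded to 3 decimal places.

k = ln 2 / 6 = 0.11552 per h
Dose 1 (375 mg at t=0 h): 375·exp(−0.11552·62) = 0.291 mg/L
Dose 2 (265 mg at t=12 h): 265·exp(−0.11552·50) = 0.822 mg/L
Dose 3 (60 mg at t=24 h): 60·exp(−0.11552·38) = 0.744 mg/L
Dose 4 (55 mg at t=36 h): 55·exp(−0.11552·26) = 2.728 mg/L
Dose 5 (490 mg at t=48 h): 490·exp(−0.11552·14) = 97.228 mg/L
Dose 6 (290 mg at t=60 h): 290·exp(−0.11552·2) = 230.173 mg/L
C(62) = 0.291 + 0.822 + 0.744 + 2.728 + 97.228 + 230.173 = 331.986 mg/L

331.986 mg/L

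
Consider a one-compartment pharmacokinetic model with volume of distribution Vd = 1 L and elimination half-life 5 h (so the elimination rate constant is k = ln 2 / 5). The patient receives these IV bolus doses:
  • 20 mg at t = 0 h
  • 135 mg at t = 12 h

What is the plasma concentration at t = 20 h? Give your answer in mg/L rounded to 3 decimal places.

k = ln 2 / 5 = 0.13863 per h
Dose 1 (20 mg at t=0 h): 20·exp(−0.13863·20) = 1.250 mg/L
Dose 2 (135 mg at t=12 h): 135·exp(−0.13863·8) = 44.533 mg/L
C(20) = 1.250 + 44.533 = 45.783 mg/L

45.783 mg/L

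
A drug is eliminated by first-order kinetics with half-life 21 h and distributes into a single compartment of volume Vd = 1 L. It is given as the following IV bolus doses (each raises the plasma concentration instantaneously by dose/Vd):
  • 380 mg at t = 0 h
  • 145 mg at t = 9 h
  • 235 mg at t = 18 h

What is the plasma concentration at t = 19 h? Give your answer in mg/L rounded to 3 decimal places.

k = ln 2 / 21 = 0.03301 per h
Dose 1 (380 mg at t=0 h): 380·exp(−0.03301·19) = 202.966 mg/L
Dose 2 (145 mg at t=9 h): 145·exp(−0.03301·10) = 104.237 mg/L
Dose 3 (235 mg at t=18 h): 235·exp(−0.03301·1) = 227.370 mg/L
C(19) = 202.966 + 104.237 + 227.370 = 534.573 mg/L

534.573 mg/L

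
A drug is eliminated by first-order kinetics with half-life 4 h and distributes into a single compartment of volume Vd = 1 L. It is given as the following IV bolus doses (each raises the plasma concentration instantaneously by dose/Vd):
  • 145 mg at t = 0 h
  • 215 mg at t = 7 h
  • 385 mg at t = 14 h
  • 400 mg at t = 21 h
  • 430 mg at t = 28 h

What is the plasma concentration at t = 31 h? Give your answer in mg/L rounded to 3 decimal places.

k = ln 2 / 4 = 0.17329 per h
Dose 1 (145 mg at t=0 h): 145·exp(−0.17329·31) = 0.674 mg/L
Dose 2 (215 mg at t=7 h): 215·exp(−0.17329·24) = 3.359 mg/L
Dose 3 (385 mg at t=14 h): 385·exp(−0.17329·17) = 20.234 mg/L
Dose 4 (400 mg at t=21 h): 400·exp(−0.17329·10) = 70.711 mg/L
Dose 5 (430 mg at t=28 h): 430·exp(−0.17329·3) = 255.680 mg/L
C(31) = 0.674 + 3.359 + 20.234 + 70.711 + 255.680 = 350.657 mg/L

350.657 mg/L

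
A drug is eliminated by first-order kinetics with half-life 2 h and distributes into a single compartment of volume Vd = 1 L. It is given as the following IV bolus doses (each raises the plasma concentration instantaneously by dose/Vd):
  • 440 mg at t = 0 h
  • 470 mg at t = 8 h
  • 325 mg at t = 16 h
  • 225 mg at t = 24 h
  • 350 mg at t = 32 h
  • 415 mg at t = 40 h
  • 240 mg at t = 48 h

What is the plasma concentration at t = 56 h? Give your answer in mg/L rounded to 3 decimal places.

16.710 mg/L

k = ln 2 / 2 = 0.34657 per h
Dose 1 (440 mg at t=0 h): 440·exp(−0.34657·56) = 0.000 mg/L
Dose 2 (470 mg at t=8 h): 470·exp(−0.34657·48) = 0.000 mg/L
Dose 3 (325 mg at t=16 h): 325·exp(−0.34657·40) = 0.000 mg/L
Dose 4 (225 mg at t=24 h): 225·exp(−0.34657·32) = 0.003 mg/L
Dose 5 (350 mg at t=32 h): 350·exp(−0.34657·24) = 0.085 mg/L
Dose 6 (415 mg at t=40 h): 415·exp(−0.34657·16) = 1.621 mg/L
Dose 7 (240 mg at t=48 h): 240·exp(−0.34657·8) = 15.000 mg/L
C(56) = 0.000 + 0.000 + 0.000 + 0.003 + 0.085 + 1.621 + 15.000 = 16.710 mg/L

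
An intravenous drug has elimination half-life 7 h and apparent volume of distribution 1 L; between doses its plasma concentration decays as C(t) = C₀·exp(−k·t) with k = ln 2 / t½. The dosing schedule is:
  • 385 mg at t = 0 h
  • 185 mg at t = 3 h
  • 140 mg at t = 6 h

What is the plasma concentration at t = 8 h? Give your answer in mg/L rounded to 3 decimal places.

k = ln 2 / 7 = 0.09902 per h
Dose 1 (385 mg at t=0 h): 385·exp(−0.09902·8) = 174.352 mg/L
Dose 2 (185 mg at t=3 h): 185·exp(−0.09902·5) = 112.759 mg/L
Dose 3 (140 mg at t=6 h): 140·exp(−0.09902·2) = 114.847 mg/L
C(8) = 174.352 + 112.759 + 114.847 = 401.958 mg/L

401.958 mg/L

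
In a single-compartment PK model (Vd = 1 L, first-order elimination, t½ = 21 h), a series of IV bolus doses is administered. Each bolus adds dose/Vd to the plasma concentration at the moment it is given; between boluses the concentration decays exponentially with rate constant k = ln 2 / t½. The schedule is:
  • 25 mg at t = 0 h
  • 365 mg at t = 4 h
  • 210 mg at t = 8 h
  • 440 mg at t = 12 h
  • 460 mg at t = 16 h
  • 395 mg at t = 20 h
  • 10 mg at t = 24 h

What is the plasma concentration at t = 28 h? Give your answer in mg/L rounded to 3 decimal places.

1164.868 mg/L

k = ln 2 / 21 = 0.03301 per h
Dose 1 (25 mg at t=0 h): 25·exp(−0.03301·28) = 9.921 mg/L
Dose 2 (365 mg at t=4 h): 365·exp(−0.03301·24) = 165.295 mg/L
Dose 3 (210 mg at t=8 h): 210·exp(−0.03301·20) = 108.524 mg/L
Dose 4 (440 mg at t=12 h): 440·exp(−0.03301·16) = 259.476 mg/L
Dose 5 (460 mg at t=16 h): 460·exp(−0.03301·12) = 309.557 mg/L
Dose 6 (395 mg at t=20 h): 395·exp(−0.03301·8) = 303.333 mg/L
Dose 7 (10 mg at t=24 h): 10·exp(−0.03301·4) = 8.763 mg/L
C(28) = 9.921 + 165.295 + 108.524 + 259.476 + 309.557 + 303.333 + 8.763 = 1164.868 mg/L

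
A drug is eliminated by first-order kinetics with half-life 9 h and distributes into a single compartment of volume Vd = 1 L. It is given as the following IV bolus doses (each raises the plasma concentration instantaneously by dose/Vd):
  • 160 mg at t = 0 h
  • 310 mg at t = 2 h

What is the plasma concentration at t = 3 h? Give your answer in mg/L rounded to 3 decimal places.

k = ln 2 / 9 = 0.07702 per h
Dose 1 (160 mg at t=0 h): 160·exp(−0.07702·3) = 126.992 mg/L
Dose 2 (310 mg at t=2 h): 310·exp(−0.07702·1) = 287.021 mg/L
C(3) = 126.992 + 287.021 = 414.013 mg/L

414.013 mg/L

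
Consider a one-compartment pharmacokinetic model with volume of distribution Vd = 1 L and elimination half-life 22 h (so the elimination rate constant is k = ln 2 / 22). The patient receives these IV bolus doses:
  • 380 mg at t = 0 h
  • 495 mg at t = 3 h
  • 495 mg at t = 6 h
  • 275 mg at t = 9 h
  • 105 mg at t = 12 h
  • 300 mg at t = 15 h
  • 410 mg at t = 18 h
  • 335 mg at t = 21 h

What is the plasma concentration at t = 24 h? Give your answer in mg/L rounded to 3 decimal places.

1828.028 mg/L

k = ln 2 / 22 = 0.03151 per h
Dose 1 (380 mg at t=0 h): 380·exp(−0.03151·24) = 178.397 mg/L
Dose 2 (495 mg at t=3 h): 495·exp(−0.03151·21) = 255.422 mg/L
Dose 3 (495 mg at t=6 h): 495·exp(−0.03151·18) = 280.742 mg/L
Dose 4 (275 mg at t=9 h): 275·exp(−0.03151·15) = 171.429 mg/L
Dose 5 (105 mg at t=12 h): 105·exp(−0.03151·12) = 71.943 mg/L
Dose 6 (300 mg at t=15 h): 300·exp(−0.03151·9) = 225.929 mg/L
Dose 7 (410 mg at t=18 h): 410·exp(−0.03151·6) = 339.379 mg/L
Dose 8 (335 mg at t=21 h): 335·exp(−0.03151·3) = 304.786 mg/L
C(24) = 178.397 + 255.422 + 280.742 + 171.429 + 71.943 + 225.929 + 339.379 + 304.786 = 1828.028 mg/L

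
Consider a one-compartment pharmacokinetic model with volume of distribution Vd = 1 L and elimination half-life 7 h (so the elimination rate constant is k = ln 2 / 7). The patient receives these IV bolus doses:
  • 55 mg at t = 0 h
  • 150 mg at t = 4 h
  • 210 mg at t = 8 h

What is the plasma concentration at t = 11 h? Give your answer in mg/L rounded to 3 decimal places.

249.536 mg/L

k = ln 2 / 7 = 0.09902 per h
Dose 1 (55 mg at t=0 h): 55·exp(−0.09902·11) = 18.506 mg/L
Dose 2 (150 mg at t=4 h): 150·exp(−0.09902·7) = 75.000 mg/L
Dose 3 (210 mg at t=8 h): 210·exp(−0.09902·3) = 156.029 mg/L
C(11) = 18.506 + 75.000 + 156.029 = 249.536 mg/L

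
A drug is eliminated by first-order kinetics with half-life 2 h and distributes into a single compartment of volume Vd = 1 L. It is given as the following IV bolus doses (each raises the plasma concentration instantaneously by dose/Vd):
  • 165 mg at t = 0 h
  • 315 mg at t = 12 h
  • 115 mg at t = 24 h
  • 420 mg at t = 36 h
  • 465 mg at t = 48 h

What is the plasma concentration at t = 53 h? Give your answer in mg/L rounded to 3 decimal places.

83.366 mg/L

k = ln 2 / 2 = 0.34657 per h
Dose 1 (165 mg at t=0 h): 165·exp(−0.34657·53) = 0.000 mg/L
Dose 2 (315 mg at t=12 h): 315·exp(−0.34657·41) = 0.000 mg/L
Dose 3 (115 mg at t=24 h): 115·exp(−0.34657·29) = 0.005 mg/L
Dose 4 (420 mg at t=36 h): 420·exp(−0.34657·17) = 1.160 mg/L
Dose 5 (465 mg at t=48 h): 465·exp(−0.34657·5) = 82.201 mg/L
C(53) = 0.000 + 0.000 + 0.005 + 1.160 + 82.201 = 83.366 mg/L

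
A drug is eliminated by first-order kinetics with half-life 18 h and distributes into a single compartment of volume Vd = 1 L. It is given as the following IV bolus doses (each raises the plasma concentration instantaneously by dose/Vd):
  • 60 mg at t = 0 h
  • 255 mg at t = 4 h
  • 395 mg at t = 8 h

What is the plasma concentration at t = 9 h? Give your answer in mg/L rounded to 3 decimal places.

632.844 mg/L

k = ln 2 / 18 = 0.03851 per h
Dose 1 (60 mg at t=0 h): 60·exp(−0.03851·9) = 42.426 mg/L
Dose 2 (255 mg at t=4 h): 255·exp(−0.03851·5) = 210.339 mg/L
Dose 3 (395 mg at t=8 h): 395·exp(−0.03851·1) = 380.078 mg/L
C(9) = 42.426 + 210.339 + 380.078 = 632.844 mg/L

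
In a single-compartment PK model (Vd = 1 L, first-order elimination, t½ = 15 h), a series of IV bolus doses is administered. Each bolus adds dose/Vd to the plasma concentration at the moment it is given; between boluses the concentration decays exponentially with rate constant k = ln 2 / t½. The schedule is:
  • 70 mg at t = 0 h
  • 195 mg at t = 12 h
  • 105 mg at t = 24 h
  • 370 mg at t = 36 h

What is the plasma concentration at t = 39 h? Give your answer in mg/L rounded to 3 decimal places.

k = ln 2 / 15 = 0.04621 per h
Dose 1 (70 mg at t=0 h): 70·exp(−0.04621·39) = 11.546 mg/L
Dose 2 (195 mg at t=12 h): 195·exp(−0.04621·27) = 55.999 mg/L
Dose 3 (105 mg at t=24 h): 105·exp(−0.04621·15) = 52.500 mg/L
Dose 4 (370 mg at t=36 h): 370·exp(−0.04621·3) = 322.104 mg/L
C(39) = 11.546 + 55.999 + 52.500 + 322.104 = 442.148 mg/L

442.148 mg/L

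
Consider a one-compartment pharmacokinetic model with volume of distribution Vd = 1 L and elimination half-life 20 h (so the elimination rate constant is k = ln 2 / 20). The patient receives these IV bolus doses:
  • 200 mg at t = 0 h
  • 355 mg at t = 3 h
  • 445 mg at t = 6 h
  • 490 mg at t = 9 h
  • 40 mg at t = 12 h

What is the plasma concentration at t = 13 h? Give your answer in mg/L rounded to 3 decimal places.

1192.826 mg/L

k = ln 2 / 20 = 0.03466 per h
Dose 1 (200 mg at t=0 h): 200·exp(−0.03466·13) = 127.456 mg/L
Dose 2 (355 mg at t=3 h): 355·exp(−0.03466·10) = 251.023 mg/L
Dose 3 (445 mg at t=6 h): 445·exp(−0.03466·7) = 349.140 mg/L
Dose 4 (490 mg at t=9 h): 490·exp(−0.03466·4) = 426.570 mg/L
Dose 5 (40 mg at t=12 h): 40·exp(−0.03466·1) = 38.637 mg/L
C(13) = 127.456 + 251.023 + 349.140 + 426.570 + 38.637 = 1192.826 mg/L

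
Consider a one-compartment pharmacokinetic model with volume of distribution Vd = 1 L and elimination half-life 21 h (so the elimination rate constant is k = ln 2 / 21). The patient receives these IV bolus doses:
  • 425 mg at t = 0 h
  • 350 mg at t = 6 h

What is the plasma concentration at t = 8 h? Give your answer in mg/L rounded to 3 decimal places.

654.012 mg/L

k = ln 2 / 21 = 0.03301 per h
Dose 1 (425 mg at t=0 h): 425·exp(−0.03301·8) = 326.370 mg/L
Dose 2 (350 mg at t=6 h): 350·exp(−0.03301·2) = 327.641 mg/L
C(8) = 326.370 + 327.641 = 654.012 mg/L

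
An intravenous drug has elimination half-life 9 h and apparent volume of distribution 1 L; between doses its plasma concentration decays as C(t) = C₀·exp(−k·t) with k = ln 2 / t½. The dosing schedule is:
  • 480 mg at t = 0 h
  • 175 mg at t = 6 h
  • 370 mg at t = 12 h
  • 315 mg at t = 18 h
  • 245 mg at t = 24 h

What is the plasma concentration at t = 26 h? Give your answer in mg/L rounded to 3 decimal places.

k = ln 2 / 9 = 0.07702 per h
Dose 1 (480 mg at t=0 h): 480·exp(−0.07702·26) = 64.804 mg/L
Dose 2 (175 mg at t=6 h): 175·exp(−0.07702·20) = 37.504 mg/L
Dose 3 (370 mg at t=12 h): 370·exp(−0.07702·14) = 125.873 mg/L
Dose 4 (315 mg at t=18 h): 315·exp(−0.07702·8) = 170.109 mg/L
Dose 5 (245 mg at t=24 h): 245·exp(−0.07702·2) = 210.025 mg/L
C(26) = 64.804 + 37.504 + 125.873 + 170.109 + 210.025 = 608.315 mg/L

608.315 mg/L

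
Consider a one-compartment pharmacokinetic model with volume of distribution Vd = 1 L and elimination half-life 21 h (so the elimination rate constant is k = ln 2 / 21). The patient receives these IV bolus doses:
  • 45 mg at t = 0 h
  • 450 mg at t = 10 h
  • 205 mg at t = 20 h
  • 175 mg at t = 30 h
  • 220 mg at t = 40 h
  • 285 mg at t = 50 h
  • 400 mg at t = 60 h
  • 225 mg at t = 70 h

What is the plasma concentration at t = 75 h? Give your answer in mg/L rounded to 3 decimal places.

758.179 mg/L

k = ln 2 / 21 = 0.03301 per h
Dose 1 (45 mg at t=0 h): 45·exp(−0.03301·75) = 3.785 mg/L
Dose 2 (450 mg at t=10 h): 450·exp(−0.03301·65) = 52.657 mg/L
Dose 3 (205 mg at t=20 h): 205·exp(−0.03301·55) = 33.369 mg/L
Dose 4 (175 mg at t=30 h): 175·exp(−0.03301·45) = 39.625 mg/L
Dose 5 (220 mg at t=40 h): 220·exp(−0.03301·35) = 69.296 mg/L
Dose 6 (285 mg at t=50 h): 285·exp(−0.03301·25) = 124.875 mg/L
Dose 7 (400 mg at t=60 h): 400·exp(−0.03301·15) = 243.803 mg/L
Dose 8 (225 mg at t=70 h): 225·exp(−0.03301·5) = 190.769 mg/L
C(75) = 3.785 + 52.657 + 33.369 + 39.625 + 69.296 + 124.875 + 243.803 + 190.769 = 758.179 mg/L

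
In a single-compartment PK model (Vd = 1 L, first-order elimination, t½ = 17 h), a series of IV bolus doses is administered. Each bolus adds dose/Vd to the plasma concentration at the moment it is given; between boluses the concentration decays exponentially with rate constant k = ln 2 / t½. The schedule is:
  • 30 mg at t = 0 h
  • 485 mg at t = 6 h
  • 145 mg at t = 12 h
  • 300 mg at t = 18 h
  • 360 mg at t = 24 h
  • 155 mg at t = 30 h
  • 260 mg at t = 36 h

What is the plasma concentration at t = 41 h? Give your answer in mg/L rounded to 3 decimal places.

k = ln 2 / 17 = 0.04077 per h
Dose 1 (30 mg at t=0 h): 30·exp(−0.04077·41) = 5.638 mg/L
Dose 2 (485 mg at t=6 h): 485·exp(−0.04077·35) = 116.406 mg/L
Dose 3 (145 mg at t=12 h): 145·exp(−0.04077·29) = 44.447 mg/L
Dose 4 (300 mg at t=18 h): 300·exp(−0.04077·23) = 117.448 mg/L
Dose 5 (360 mg at t=24 h): 360·exp(−0.04077·17) = 180.000 mg/L
Dose 6 (155 mg at t=30 h): 155·exp(−0.04077·11) = 98.980 mg/L
Dose 7 (260 mg at t=36 h): 260·exp(−0.04077·5) = 212.048 mg/L
C(41) = 5.638 + 116.406 + 44.447 + 117.448 + 180.000 + 98.980 + 212.048 = 774.967 mg/L

774.967 mg/L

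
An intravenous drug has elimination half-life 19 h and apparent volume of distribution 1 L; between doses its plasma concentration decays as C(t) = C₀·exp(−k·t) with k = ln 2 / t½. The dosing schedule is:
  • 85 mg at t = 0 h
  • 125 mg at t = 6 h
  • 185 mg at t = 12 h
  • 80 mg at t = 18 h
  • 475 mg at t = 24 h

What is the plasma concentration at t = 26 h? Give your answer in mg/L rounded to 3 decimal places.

705.519 mg/L

k = ln 2 / 19 = 0.03648 per h
Dose 1 (85 mg at t=0 h): 85·exp(−0.03648·26) = 32.922 mg/L
Dose 2 (125 mg at t=6 h): 125·exp(−0.03648·20) = 60.261 mg/L
Dose 3 (185 mg at t=12 h): 185·exp(−0.03648·14) = 111.010 mg/L
Dose 4 (80 mg at t=18 h): 80·exp(−0.03648·8) = 59.750 mg/L
Dose 5 (475 mg at t=24 h): 475·exp(−0.03648·2) = 441.577 mg/L
C(26) = 32.922 + 60.261 + 111.010 + 59.750 + 441.577 = 705.519 mg/L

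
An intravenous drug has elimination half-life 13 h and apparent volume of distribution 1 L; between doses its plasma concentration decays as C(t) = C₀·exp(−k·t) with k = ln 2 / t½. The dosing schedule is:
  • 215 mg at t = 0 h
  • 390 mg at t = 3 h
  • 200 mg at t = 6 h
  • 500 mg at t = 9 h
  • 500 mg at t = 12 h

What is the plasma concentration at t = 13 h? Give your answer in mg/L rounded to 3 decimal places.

1352.031 mg/L

k = ln 2 / 13 = 0.05332 per h
Dose 1 (215 mg at t=0 h): 215·exp(−0.05332·13) = 107.500 mg/L
Dose 2 (390 mg at t=3 h): 390·exp(−0.05332·10) = 228.825 mg/L
Dose 3 (200 mg at t=6 h): 200·exp(−0.05332·7) = 137.701 mg/L
Dose 4 (500 mg at t=9 h): 500·exp(−0.05332·4) = 403.967 mg/L
Dose 5 (500 mg at t=12 h): 500·exp(−0.05332·1) = 474.039 mg/L
C(13) = 107.500 + 228.825 + 137.701 + 403.967 + 474.039 = 1352.031 mg/L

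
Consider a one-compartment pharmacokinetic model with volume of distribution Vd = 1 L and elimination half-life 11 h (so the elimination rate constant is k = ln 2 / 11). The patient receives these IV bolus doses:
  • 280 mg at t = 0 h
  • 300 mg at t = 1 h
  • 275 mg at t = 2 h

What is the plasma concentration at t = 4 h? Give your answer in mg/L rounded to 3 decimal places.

708.380 mg/L

k = ln 2 / 11 = 0.06301 per h
Dose 1 (280 mg at t=0 h): 280·exp(−0.06301·4) = 217.617 mg/L
Dose 2 (300 mg at t=1 h): 300·exp(−0.06301·3) = 248.326 mg/L
Dose 3 (275 mg at t=2 h): 275·exp(−0.06301·2) = 242.438 mg/L
C(4) = 217.617 + 248.326 + 242.438 = 708.380 mg/L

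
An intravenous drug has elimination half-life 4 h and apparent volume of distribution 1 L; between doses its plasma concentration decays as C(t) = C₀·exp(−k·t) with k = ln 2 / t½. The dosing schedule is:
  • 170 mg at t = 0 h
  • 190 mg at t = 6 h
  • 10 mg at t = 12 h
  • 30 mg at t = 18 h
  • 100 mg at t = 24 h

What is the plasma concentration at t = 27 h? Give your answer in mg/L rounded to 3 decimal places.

73.083 mg/L

k = ln 2 / 4 = 0.17329 per h
Dose 1 (170 mg at t=0 h): 170·exp(−0.17329·27) = 1.579 mg/L
Dose 2 (190 mg at t=6 h): 190·exp(−0.17329·21) = 4.993 mg/L
Dose 3 (10 mg at t=12 h): 10·exp(−0.17329·15) = 0.743 mg/L
Dose 4 (30 mg at t=18 h): 30·exp(−0.17329·9) = 6.307 mg/L
Dose 5 (100 mg at t=24 h): 100·exp(−0.17329·3) = 59.460 mg/L
C(27) = 1.579 + 4.993 + 0.743 + 6.307 + 59.460 = 73.083 mg/L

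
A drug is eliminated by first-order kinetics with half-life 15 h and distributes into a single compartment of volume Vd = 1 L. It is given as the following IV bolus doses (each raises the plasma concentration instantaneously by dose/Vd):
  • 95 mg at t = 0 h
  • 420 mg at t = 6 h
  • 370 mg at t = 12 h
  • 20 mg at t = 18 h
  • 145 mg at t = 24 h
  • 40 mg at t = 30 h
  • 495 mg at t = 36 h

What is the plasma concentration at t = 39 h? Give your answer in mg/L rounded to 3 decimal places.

750.723 mg/L

k = ln 2 / 15 = 0.04621 per h
Dose 1 (95 mg at t=0 h): 95·exp(−0.04621·39) = 15.669 mg/L
Dose 2 (420 mg at t=6 h): 420·exp(−0.04621·33) = 91.408 mg/L
Dose 3 (370 mg at t=12 h): 370·exp(−0.04621·27) = 106.255 mg/L
Dose 4 (20 mg at t=18 h): 20·exp(−0.04621·21) = 7.579 mg/L
Dose 5 (145 mg at t=24 h): 145·exp(−0.04621·15) = 72.500 mg/L
Dose 6 (40 mg at t=30 h): 40·exp(−0.04621·9) = 26.390 mg/L
Dose 7 (495 mg at t=36 h): 495·exp(−0.04621·3) = 430.923 mg/L
C(39) = 15.669 + 91.408 + 106.255 + 7.579 + 72.500 + 26.390 + 430.923 = 750.723 mg/L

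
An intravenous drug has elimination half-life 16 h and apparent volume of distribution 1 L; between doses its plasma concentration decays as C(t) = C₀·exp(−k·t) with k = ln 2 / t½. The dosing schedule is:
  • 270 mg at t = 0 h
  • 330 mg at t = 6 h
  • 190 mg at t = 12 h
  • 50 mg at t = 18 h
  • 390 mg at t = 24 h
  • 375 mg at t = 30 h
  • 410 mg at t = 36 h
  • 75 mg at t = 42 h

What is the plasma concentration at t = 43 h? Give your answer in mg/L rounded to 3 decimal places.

934.204 mg/L

k = ln 2 / 16 = 0.04332 per h
Dose 1 (270 mg at t=0 h): 270·exp(−0.04332·43) = 41.913 mg/L
Dose 2 (330 mg at t=6 h): 330·exp(−0.04332·37) = 66.433 mg/L
Dose 3 (190 mg at t=12 h): 190·exp(−0.04332·31) = 49.603 mg/L
Dose 4 (50 mg at t=18 h): 50·exp(−0.04332·25) = 16.928 mg/L
Dose 5 (390 mg at t=24 h): 390·exp(−0.04332·19) = 171.235 mg/L
Dose 6 (375 mg at t=30 h): 375·exp(−0.04332·13) = 213.523 mg/L
Dose 7 (410 mg at t=36 h): 410·exp(−0.04332·7) = 302.749 mg/L
Dose 8 (75 mg at t=42 h): 75·exp(−0.04332·1) = 71.820 mg/L
C(43) = 41.913 + 66.433 + 49.603 + 16.928 + 171.235 + 213.523 + 302.749 + 71.820 = 934.204 mg/L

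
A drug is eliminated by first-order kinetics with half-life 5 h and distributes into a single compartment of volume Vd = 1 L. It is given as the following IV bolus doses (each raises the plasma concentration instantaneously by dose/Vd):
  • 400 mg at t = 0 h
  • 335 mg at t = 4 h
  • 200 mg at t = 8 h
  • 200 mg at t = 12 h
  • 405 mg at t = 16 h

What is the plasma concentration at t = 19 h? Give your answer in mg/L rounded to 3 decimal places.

457.106 mg/L

k = ln 2 / 5 = 0.13863 per h
Dose 1 (400 mg at t=0 h): 400·exp(−0.13863·19) = 28.717 mg/L
Dose 2 (335 mg at t=4 h): 335·exp(−0.13863·15) = 41.875 mg/L
Dose 3 (200 mg at t=8 h): 200·exp(−0.13863·11) = 43.528 mg/L
Dose 4 (200 mg at t=12 h): 200·exp(−0.13863·7) = 75.786 mg/L
Dose 5 (405 mg at t=16 h): 405·exp(−0.13863·3) = 267.200 mg/L
C(19) = 28.717 + 41.875 + 43.528 + 75.786 + 267.200 = 457.106 mg/L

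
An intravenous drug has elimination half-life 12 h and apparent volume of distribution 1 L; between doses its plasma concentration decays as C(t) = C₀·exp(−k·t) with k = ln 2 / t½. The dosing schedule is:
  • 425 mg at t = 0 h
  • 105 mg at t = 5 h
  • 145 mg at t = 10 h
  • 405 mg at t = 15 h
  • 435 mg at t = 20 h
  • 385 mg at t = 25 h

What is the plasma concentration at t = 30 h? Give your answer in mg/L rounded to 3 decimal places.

848.420 mg/L

k = ln 2 / 12 = 0.05776 per h
Dose 1 (425 mg at t=0 h): 425·exp(−0.05776·30) = 75.130 mg/L
Dose 2 (105 mg at t=5 h): 105·exp(−0.05776·25) = 24.777 mg/L
Dose 3 (145 mg at t=10 h): 145·exp(−0.05776·20) = 45.672 mg/L
Dose 4 (405 mg at t=15 h): 405·exp(−0.05776·15) = 170.282 mg/L
Dose 5 (435 mg at t=20 h): 435·exp(−0.05776·10) = 244.135 mg/L
Dose 6 (385 mg at t=25 h): 385·exp(−0.05776·5) = 288.424 mg/L
C(30) = 75.130 + 24.777 + 45.672 + 170.282 + 244.135 + 288.424 = 848.420 mg/L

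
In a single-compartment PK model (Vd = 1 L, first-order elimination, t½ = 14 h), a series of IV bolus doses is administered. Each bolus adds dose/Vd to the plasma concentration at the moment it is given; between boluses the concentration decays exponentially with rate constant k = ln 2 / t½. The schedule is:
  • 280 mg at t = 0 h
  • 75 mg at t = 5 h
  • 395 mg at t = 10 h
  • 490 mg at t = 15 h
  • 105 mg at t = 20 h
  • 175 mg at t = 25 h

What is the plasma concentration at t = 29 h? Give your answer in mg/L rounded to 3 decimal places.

699.470 mg/L

k = ln 2 / 14 = 0.04951 per h
Dose 1 (280 mg at t=0 h): 280·exp(−0.04951·29) = 66.619 mg/L
Dose 2 (75 mg at t=5 h): 75·exp(−0.04951·24) = 22.857 mg/L
Dose 3 (395 mg at t=10 h): 395·exp(−0.04951·19) = 154.190 mg/L
Dose 4 (490 mg at t=15 h): 490·exp(−0.04951·14) = 245.000 mg/L
Dose 5 (105 mg at t=20 h): 105·exp(−0.04951·9) = 67.247 mg/L
Dose 6 (175 mg at t=25 h): 175·exp(−0.04951·4) = 143.559 mg/L
C(29) = 66.619 + 22.857 + 154.190 + 245.000 + 67.247 + 143.559 = 699.470 mg/L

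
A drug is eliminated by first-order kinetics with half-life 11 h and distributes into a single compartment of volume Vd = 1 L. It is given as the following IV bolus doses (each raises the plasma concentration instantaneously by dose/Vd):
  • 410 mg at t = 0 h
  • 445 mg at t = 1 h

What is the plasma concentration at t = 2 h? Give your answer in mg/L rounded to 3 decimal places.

k = ln 2 / 11 = 0.06301 per h
Dose 1 (410 mg at t=0 h): 410·exp(−0.06301·2) = 361.452 mg/L
Dose 2 (445 mg at t=1 h): 445·exp(−0.06301·1) = 417.824 mg/L
C(2) = 361.452 + 417.824 = 779.277 mg/L

779.277 mg/L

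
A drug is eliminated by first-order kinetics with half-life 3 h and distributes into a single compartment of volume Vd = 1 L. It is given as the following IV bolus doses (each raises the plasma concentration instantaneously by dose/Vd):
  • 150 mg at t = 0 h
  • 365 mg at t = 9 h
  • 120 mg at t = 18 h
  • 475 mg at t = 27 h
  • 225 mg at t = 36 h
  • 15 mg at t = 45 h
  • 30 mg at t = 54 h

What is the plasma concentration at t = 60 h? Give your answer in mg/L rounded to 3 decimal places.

k = ln 2 / 3 = 0.23105 per h
Dose 1 (150 mg at t=0 h): 150·exp(−0.23105·60) = 0.000 mg/L
Dose 2 (365 mg at t=9 h): 365·exp(−0.23105·51) = 0.003 mg/L
Dose 3 (120 mg at t=18 h): 120·exp(−0.23105·42) = 0.007 mg/L
Dose 4 (475 mg at t=27 h): 475·exp(−0.23105·33) = 0.232 mg/L
Dose 5 (225 mg at t=36 h): 225·exp(−0.23105·24) = 0.879 mg/L
Dose 6 (15 mg at t=45 h): 15·exp(−0.23105·15) = 0.469 mg/L
Dose 7 (30 mg at t=54 h): 30·exp(−0.23105·6) = 7.500 mg/L
C(60) = 0.000 + 0.003 + 0.007 + 0.232 + 0.879 + 0.469 + 7.500 = 9.090 mg/L

9.090 mg/L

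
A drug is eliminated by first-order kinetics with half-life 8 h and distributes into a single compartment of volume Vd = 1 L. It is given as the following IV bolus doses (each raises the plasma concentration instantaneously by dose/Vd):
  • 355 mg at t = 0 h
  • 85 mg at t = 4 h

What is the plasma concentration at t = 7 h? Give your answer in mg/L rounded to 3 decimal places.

259.109 mg/L

k = ln 2 / 8 = 0.08664 per h
Dose 1 (355 mg at t=0 h): 355·exp(−0.08664·7) = 193.565 mg/L
Dose 2 (85 mg at t=4 h): 85·exp(−0.08664·3) = 65.544 mg/L
C(7) = 193.565 + 65.544 = 259.109 mg/L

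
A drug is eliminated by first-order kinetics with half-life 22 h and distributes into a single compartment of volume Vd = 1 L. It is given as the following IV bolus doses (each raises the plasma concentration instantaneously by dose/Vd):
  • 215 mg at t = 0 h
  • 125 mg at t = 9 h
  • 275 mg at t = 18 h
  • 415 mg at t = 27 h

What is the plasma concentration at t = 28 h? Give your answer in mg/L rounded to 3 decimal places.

k = ln 2 / 22 = 0.03151 per h
Dose 1 (215 mg at t=0 h): 215·exp(−0.03151·28) = 88.983 mg/L
Dose 2 (125 mg at t=9 h): 125·exp(−0.03151·19) = 68.696 mg/L
Dose 3 (275 mg at t=18 h): 275·exp(−0.03151·10) = 200.679 mg/L
Dose 4 (415 mg at t=27 h): 415·exp(−0.03151·1) = 402.129 mg/L
C(28) = 88.983 + 68.696 + 200.679 + 402.129 = 760.486 mg/L

760.486 mg/L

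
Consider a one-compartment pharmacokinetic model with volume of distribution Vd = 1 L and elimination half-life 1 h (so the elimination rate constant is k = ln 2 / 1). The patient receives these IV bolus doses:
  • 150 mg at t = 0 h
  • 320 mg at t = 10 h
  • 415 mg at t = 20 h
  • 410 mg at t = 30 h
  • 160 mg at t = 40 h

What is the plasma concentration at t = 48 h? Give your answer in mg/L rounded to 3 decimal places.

k = ln 2 / 1 = 0.69315 per h
Dose 1 (150 mg at t=0 h): 150·exp(−0.69315·48) = 0.000 mg/L
Dose 2 (320 mg at t=10 h): 320·exp(−0.69315·38) = 0.000 mg/L
Dose 3 (415 mg at t=20 h): 415·exp(−0.69315·28) = 0.000 mg/L
Dose 4 (410 mg at t=30 h): 410·exp(−0.69315·18) = 0.002 mg/L
Dose 5 (160 mg at t=40 h): 160·exp(−0.69315·8) = 0.625 mg/L
C(48) = 0.000 + 0.000 + 0.000 + 0.002 + 0.625 = 0.627 mg/L

0.627 mg/L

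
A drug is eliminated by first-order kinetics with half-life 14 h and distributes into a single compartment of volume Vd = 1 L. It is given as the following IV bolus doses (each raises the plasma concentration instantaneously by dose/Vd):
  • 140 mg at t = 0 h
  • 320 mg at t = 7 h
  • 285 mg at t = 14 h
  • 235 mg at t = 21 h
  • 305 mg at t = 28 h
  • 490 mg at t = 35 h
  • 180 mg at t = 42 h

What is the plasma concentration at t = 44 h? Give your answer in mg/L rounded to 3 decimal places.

821.841 mg/L

k = ln 2 / 14 = 0.04951 per h
Dose 1 (140 mg at t=0 h): 140·exp(−0.04951·44) = 15.850 mg/L
Dose 2 (320 mg at t=7 h): 320·exp(−0.04951·37) = 51.235 mg/L
Dose 3 (285 mg at t=14 h): 285·exp(−0.04951·30) = 64.533 mg/L
Dose 4 (235 mg at t=21 h): 235·exp(−0.04951·23) = 75.252 mg/L
Dose 5 (305 mg at t=28 h): 305·exp(−0.04951·16) = 138.123 mg/L
Dose 6 (490 mg at t=35 h): 490·exp(−0.04951·9) = 313.817 mg/L
Dose 7 (180 mg at t=42 h): 180·exp(−0.04951·2) = 163.030 mg/L
C(44) = 15.850 + 51.235 + 64.533 + 75.252 + 138.123 + 313.817 + 163.030 = 821.841 mg/L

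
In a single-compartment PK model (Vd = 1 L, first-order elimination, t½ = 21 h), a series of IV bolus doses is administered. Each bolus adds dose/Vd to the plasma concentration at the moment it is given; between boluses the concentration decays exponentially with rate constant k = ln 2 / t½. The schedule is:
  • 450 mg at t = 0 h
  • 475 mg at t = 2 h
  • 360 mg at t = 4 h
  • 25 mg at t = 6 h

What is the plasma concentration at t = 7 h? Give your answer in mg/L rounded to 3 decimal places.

k = ln 2 / 21 = 0.03301 per h
Dose 1 (450 mg at t=0 h): 450·exp(−0.03301·7) = 357.165 mg/L
Dose 2 (475 mg at t=2 h): 475·exp(−0.03301·5) = 402.735 mg/L
Dose 3 (360 mg at t=4 h): 360·exp(−0.03301·3) = 326.061 mg/L
Dose 4 (25 mg at t=6 h): 25·exp(−0.03301·1) = 24.188 mg/L
C(7) = 357.165 + 402.735 + 326.061 + 24.188 = 1110.149 mg/L

1110.149 mg/L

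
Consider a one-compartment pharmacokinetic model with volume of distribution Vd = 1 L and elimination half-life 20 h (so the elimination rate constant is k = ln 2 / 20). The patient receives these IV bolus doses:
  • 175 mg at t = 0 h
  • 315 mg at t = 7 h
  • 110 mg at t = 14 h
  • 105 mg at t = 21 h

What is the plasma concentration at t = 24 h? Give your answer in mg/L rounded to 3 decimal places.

k = ln 2 / 20 = 0.03466 per h
Dose 1 (175 mg at t=0 h): 175·exp(−0.03466·24) = 76.173 mg/L
Dose 2 (315 mg at t=7 h): 315·exp(−0.03466·17) = 174.757 mg/L
Dose 3 (110 mg at t=14 h): 110·exp(−0.03466·10) = 77.782 mg/L
Dose 4 (105 mg at t=21 h): 105·exp(−0.03466·3) = 94.631 mg/L
C(24) = 76.173 + 174.757 + 77.782 + 94.631 = 423.343 mg/L

423.343 mg/L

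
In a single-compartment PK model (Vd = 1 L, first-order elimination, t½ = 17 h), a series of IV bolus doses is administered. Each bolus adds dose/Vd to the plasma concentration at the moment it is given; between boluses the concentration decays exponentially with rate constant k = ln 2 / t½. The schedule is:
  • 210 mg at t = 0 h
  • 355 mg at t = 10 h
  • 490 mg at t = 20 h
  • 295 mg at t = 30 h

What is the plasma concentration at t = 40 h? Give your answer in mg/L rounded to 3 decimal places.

558.592 mg/L

k = ln 2 / 17 = 0.04077 per h
Dose 1 (210 mg at t=0 h): 210·exp(−0.04077·40) = 41.107 mg/L
Dose 2 (355 mg at t=10 h): 355·exp(−0.04077·30) = 104.472 mg/L
Dose 3 (490 mg at t=20 h): 490·exp(−0.04077·20) = 216.792 mg/L
Dose 4 (295 mg at t=30 h): 295·exp(−0.04077·10) = 196.221 mg/L
C(40) = 41.107 + 104.472 + 216.792 + 196.221 = 558.592 mg/L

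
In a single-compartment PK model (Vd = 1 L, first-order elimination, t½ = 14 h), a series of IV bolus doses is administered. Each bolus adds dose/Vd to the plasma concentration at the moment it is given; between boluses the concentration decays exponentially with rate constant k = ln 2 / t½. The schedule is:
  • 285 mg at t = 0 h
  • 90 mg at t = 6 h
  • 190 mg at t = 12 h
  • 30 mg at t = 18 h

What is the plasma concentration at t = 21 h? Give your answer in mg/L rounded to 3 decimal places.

k = ln 2 / 14 = 0.04951 per h
Dose 1 (285 mg at t=0 h): 285·exp(−0.04951·21) = 100.763 mg/L
Dose 2 (90 mg at t=6 h): 90·exp(−0.04951·15) = 42.826 mg/L
Dose 3 (190 mg at t=12 h): 190·exp(−0.04951·9) = 121.684 mg/L
Dose 4 (30 mg at t=18 h): 30·exp(−0.04951·3) = 25.859 mg/L
C(21) = 100.763 + 42.826 + 121.684 + 25.859 = 291.132 mg/L

291.132 mg/L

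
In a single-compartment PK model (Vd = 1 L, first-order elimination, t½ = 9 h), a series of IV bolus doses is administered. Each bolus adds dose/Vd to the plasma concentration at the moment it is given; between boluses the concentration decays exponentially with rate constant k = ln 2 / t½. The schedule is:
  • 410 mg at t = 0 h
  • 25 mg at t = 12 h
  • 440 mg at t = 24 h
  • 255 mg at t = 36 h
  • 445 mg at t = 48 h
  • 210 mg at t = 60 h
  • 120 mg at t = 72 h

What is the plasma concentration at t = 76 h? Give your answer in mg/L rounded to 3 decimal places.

k = ln 2 / 9 = 0.07702 per h
Dose 1 (410 mg at t=0 h): 410·exp(−0.07702·76) = 1.177 mg/L
Dose 2 (25 mg at t=12 h): 25·exp(−0.07702·64) = 0.181 mg/L
Dose 3 (440 mg at t=24 h): 440·exp(−0.07702·52) = 8.020 mg/L
Dose 4 (255 mg at t=36 h): 255·exp(−0.07702·40) = 11.712 mg/L
Dose 5 (445 mg at t=48 h): 445·exp(−0.07702·28) = 51.502 mg/L
Dose 6 (210 mg at t=60 h): 210·exp(−0.07702·16) = 61.243 mg/L
Dose 7 (120 mg at t=72 h): 120·exp(−0.07702·4) = 88.184 mg/L
C(76) = 1.177 + 0.181 + 8.020 + 11.712 + 51.502 + 61.243 + 88.184 = 222.018 mg/L

222.018 mg/L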